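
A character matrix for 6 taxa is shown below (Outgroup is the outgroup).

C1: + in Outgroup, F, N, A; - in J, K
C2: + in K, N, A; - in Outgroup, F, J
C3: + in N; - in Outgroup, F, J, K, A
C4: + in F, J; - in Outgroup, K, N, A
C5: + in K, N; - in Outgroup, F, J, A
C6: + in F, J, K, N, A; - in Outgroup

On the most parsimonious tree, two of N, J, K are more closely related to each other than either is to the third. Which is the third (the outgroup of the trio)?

Character polarity is set by the outgroup: the derived state is whichever differs from the outgroup's state, so for C1 the derived state is '-', and for the remaining characters it is '+'.
C1 (state '-') occurs in J and K but conflicts with the nesting implied by the other characters — most parsimoniously interpreted as homoplasy.
Only A, K, and N show the derived state '+' for C2, supporting them as a clade.
C3 (derived state '+') is unique to N (autapomorphy; uninformative for grouping).
C4: derived state '+' in F and J only — synapomorphy for {F, J}.
C5 (derived state '+') is shared by K and N — a synapomorphy uniting that clade.
All ingroup taxa share the derived state '+' for C6; it defines the ingroup but does not resolve relationships within it.
Most parsimonious ingroup topology: ((F,J),((K,N),A)).
N and K share a more recent common ancestor with each other than either does with J, so J is the least closely related of the three.

J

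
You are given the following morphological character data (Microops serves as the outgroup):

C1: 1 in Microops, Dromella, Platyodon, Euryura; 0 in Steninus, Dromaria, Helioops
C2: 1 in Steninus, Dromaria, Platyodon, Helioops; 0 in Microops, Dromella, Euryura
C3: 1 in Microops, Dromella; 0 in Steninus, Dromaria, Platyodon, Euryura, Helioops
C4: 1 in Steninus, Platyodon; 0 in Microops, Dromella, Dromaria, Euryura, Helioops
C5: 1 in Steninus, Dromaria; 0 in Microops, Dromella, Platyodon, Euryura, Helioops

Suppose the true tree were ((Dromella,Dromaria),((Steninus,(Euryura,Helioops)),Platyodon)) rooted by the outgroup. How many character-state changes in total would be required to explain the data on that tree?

Map each character onto ((Dromella,Dromaria),((Steninus,(Euryura,Helioops)),Platyodon)) (rooted by Microops) and count the minimum state changes it requires (Fitch parsimony):
C1: 3; C2: 3; C3: 2; C4: 2; C5: 2.
Total tree length = 12.

12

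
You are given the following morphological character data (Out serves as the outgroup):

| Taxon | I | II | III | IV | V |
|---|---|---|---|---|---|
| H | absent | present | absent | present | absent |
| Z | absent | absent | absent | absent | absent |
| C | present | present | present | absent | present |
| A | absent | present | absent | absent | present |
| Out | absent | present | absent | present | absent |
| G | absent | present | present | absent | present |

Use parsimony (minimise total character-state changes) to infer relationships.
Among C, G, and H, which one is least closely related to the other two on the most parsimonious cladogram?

H

Character polarity is set by the outgroup: the derived state is whichever differs from the outgroup's state, so for II, IV the derived state is 'absent', and for the remaining characters it is 'present'.
I: derived state 'present' in C only — an autapomorphy, so it tells us nothing about relationships among taxa.
II: derived state 'absent' in Z only — an autapomorphy, so it tells us nothing about relationships among taxa.
III: derived state 'present' in C and G only — synapomorphy for {C, G}.
IV (derived state 'absent') is shared by A, C, G, and Z — a synapomorphy uniting that clade.
Only A, C, and G show the derived state 'present' for V, supporting them as a clade.
Most parsimonious ingroup topology: ((Z,(A,(C,G))),H).
G and C share a more recent common ancestor with each other than either does with H, so H is the least closely related of the three.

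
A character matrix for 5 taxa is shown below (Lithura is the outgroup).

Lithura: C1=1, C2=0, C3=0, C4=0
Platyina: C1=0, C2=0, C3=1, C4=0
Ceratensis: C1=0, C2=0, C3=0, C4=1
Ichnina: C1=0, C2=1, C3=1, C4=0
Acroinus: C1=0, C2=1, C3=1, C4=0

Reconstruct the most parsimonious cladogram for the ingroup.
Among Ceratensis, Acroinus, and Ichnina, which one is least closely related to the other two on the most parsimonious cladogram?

Ceratensis

Character polarity is set by the outgroup: the derived state is whichever differs from the outgroup's state, so for C1 the derived state is '0', and for the remaining characters it is '1'.
C1 (derived state '0') is shared by all ingroup taxa — unites the whole ingroup.
Only Acroinus and Ichnina show the derived state '1' for C2, supporting them as a clade.
C3: derived state '1' in Acroinus, Ichnina, and Platyina only — synapomorphy for {Acroinus, Ichnina, Platyina}.
C4 (derived state '1') is unique to Ceratensis (autapomorphy; uninformative for grouping).
Most parsimonious ingroup topology: (((Ichnina,Acroinus),Platyina),Ceratensis).
Ichnina and Acroinus share a more recent common ancestor with each other than either does with Ceratensis, so Ceratensis is the least closely related of the three.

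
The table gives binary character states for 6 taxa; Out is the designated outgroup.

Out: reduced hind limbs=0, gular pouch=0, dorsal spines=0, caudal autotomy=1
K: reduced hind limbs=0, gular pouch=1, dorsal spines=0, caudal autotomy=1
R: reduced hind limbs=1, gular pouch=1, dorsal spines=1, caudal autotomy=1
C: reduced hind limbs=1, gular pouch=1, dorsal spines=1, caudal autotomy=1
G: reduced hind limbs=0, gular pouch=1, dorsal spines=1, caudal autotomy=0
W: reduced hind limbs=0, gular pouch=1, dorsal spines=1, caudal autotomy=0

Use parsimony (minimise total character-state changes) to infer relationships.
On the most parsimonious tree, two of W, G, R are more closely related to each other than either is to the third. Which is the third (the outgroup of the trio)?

Character polarity is set by the outgroup: the derived state is whichever differs from the outgroup's state, so for caudal autotomy the derived state is '0', and for the remaining characters it is '1'.
reduced hind limbs (derived state '1') is shared by C and R — a synapomorphy uniting that clade.
gular pouch (derived state '1') is shared by all ingroup taxa — unites the whole ingroup.
dorsal spines: derived state '1' in C, G, R, and W only — synapomorphy for {C, G, R, W}.
caudal autotomy (derived state '0') is shared by G and W — a synapomorphy uniting that clade.
Most parsimonious ingroup topology: (K,((R,C),(G,W))).
G and W share a more recent common ancestor with each other than either does with R, so R is the least closely related of the three.

R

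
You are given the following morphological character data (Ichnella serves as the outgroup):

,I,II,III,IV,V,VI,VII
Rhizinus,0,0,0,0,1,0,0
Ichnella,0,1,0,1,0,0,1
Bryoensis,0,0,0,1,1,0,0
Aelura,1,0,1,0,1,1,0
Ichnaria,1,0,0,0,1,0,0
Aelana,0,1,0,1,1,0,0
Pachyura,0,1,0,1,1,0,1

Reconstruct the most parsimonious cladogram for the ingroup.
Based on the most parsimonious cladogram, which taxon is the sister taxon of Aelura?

Ichnaria

Character polarity is set by the outgroup: the derived state is whichever differs from the outgroup's state, so for II, IV, VII the derived state is '0', and for the remaining characters it is '1'.
Only Aelura and Ichnaria show the derived state '1' for I, supporting them as a clade.
II (derived state '0') is shared by Aelura, Bryoensis, Ichnaria, and Rhizinus — a synapomorphy uniting that clade.
III (derived state '1') is unique to Aelura (autapomorphy; uninformative for grouping).
Only Aelura, Ichnaria, and Rhizinus show the derived state '0' for IV, supporting them as a clade.
V (derived state '1') is shared by all ingroup taxa — unites the whole ingroup.
VI: derived state '1' in Aelura only — an autapomorphy, so it tells us nothing about relationships among taxa.
VII (derived state '0') is shared by Aelana, Aelura, Bryoensis, Ichnaria, and Rhizinus — a synapomorphy uniting that clade.
Most parsimonious ingroup topology: (Pachyura,((((Aelura,Ichnaria),Rhizinus),Bryoensis),Aelana)).
Aelura and Ichnaria form a cherry on this tree, so they are sister taxa.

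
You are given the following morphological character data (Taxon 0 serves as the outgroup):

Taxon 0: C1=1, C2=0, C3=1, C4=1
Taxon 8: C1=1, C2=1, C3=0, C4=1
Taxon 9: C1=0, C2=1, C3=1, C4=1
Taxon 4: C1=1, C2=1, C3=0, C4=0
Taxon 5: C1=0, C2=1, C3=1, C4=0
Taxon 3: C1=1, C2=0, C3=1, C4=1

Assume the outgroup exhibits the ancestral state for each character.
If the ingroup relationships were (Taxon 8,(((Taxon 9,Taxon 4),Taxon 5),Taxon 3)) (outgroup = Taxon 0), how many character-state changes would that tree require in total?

Map each character onto (Taxon 8,(((Taxon 9,Taxon 4),Taxon 5),Taxon 3)) (rooted by Taxon 0) and count the minimum state changes it requires (Fitch parsimony):
C1: 2; C2: 2; C3: 2; C4: 2.
Total tree length = 8.

8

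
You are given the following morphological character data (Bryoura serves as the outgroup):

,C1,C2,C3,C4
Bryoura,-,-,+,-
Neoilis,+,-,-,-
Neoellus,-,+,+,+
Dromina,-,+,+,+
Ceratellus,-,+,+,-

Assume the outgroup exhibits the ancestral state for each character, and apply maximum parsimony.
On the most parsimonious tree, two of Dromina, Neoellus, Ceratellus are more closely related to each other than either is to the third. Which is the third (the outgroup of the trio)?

Character polarity is set by the outgroup: the derived state is whichever differs from the outgroup's state, so for C3 the derived state is '-', and for the remaining characters it is '+'.
C1 (derived state '+') is unique to Neoilis (autapomorphy; uninformative for grouping).
C2 (derived state '+') is shared by Ceratellus, Dromina, and Neoellus — a synapomorphy uniting that clade.
C3: derived state '-' in Neoilis only — an autapomorphy, so it tells us nothing about relationships among taxa.
C4 (derived state '+') is shared by Dromina and Neoellus — a synapomorphy uniting that clade.
Most parsimonious ingroup topology: (Neoilis,((Neoellus,Dromina),Ceratellus)).
Dromina and Neoellus share a more recent common ancestor with each other than either does with Ceratellus, so Ceratellus is the least closely related of the three.

Ceratellus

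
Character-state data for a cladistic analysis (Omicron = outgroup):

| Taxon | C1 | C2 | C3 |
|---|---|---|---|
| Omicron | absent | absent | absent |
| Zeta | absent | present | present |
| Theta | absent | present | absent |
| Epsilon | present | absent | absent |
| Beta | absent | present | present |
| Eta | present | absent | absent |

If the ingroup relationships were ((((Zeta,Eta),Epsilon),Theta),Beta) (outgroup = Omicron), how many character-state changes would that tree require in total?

7

Map each character onto ((((Zeta,Eta),Epsilon),Theta),Beta) (rooted by Omicron) and count the minimum state changes it requires (Fitch parsimony):
C1: 2; C2: 3; C3: 2.
Total tree length = 7.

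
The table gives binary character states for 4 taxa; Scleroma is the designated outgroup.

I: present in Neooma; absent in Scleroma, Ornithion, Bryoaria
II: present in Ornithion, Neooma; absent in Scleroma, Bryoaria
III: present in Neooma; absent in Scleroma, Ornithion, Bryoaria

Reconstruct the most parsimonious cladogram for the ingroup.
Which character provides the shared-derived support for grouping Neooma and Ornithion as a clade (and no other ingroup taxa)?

The outgroup has state 'absent' for every character, so 'present' is the derived state throughout.
I (derived state 'present') is unique to Neooma (autapomorphy; uninformative for grouping).
Only Neooma and Ornithion show the derived state 'present' for II, supporting them as a clade.
III (derived state 'present') is unique to Neooma (autapomorphy; uninformative for grouping).
Most parsimonious ingroup topology: ((Ornithion,Neooma),Bryoaria).
The clade {Neooma, Ornithion} is supported by II: its derived state 'present' occurs in exactly those taxa and in no other taxon (including the outgroup).

II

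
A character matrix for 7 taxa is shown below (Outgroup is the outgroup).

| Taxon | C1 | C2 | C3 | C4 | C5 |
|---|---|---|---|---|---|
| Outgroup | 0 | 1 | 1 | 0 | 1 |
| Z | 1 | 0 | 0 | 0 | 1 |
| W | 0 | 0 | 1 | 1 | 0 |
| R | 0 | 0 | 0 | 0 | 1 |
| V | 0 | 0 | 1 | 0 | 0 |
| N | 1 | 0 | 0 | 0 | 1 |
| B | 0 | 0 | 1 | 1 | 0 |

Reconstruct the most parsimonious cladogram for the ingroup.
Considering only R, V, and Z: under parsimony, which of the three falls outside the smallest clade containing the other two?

V

Character polarity is set by the outgroup: the derived state is whichever differs from the outgroup's state, so for C2, C3, C5 the derived state is '0', and for the remaining characters it is '1'.
C1: derived state '1' in N and Z only — synapomorphy for {N, Z}.
C2 (derived state '0') is shared by all ingroup taxa — unites the whole ingroup.
Only N, R, and Z show the derived state '0' for C3, supporting them as a clade.
Only B and W show the derived state '1' for C4, supporting them as a clade.
C5 (derived state '0') is shared by B, V, and W — a synapomorphy uniting that clade.
Most parsimonious ingroup topology: (((Z,N),R),((W,B),V)).
R and Z share a more recent common ancestor with each other than either does with V, so V is the least closely related of the three.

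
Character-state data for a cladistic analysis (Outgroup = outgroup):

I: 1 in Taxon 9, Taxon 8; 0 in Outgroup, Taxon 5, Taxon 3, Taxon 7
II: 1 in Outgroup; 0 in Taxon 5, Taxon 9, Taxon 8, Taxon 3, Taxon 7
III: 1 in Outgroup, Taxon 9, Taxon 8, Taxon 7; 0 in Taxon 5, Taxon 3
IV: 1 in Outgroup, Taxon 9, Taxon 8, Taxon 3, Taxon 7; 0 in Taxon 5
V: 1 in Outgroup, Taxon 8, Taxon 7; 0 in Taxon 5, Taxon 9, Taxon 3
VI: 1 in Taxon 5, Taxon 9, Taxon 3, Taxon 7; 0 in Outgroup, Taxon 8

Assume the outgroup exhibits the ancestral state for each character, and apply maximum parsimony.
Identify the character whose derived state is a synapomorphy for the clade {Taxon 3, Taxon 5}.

III

Character polarity is set by the outgroup: the derived state is whichever differs from the outgroup's state, so for II, III, IV, V the derived state is '0', and for the remaining characters it is '1'.
I groups Taxon 8 and Taxon 9, which is incompatible with the clades supported by the remaining characters; treating it as convergent (homoplasy) costs fewer steps than any alternative tree.
II (derived state '0') is shared by all ingroup taxa — unites the whole ingroup.
III: derived state '0' in Taxon 3 and Taxon 5 only — synapomorphy for {Taxon 3, Taxon 5}.
IV (derived state '0') is unique to Taxon 5 (autapomorphy; uninformative for grouping).
V (derived state '0') is shared by Taxon 3, Taxon 5, and Taxon 9 — a synapomorphy uniting that clade.
VI (derived state '1') is shared by Taxon 3, Taxon 5, Taxon 7, and Taxon 9 — a synapomorphy uniting that clade.
Most parsimonious ingroup topology: ((((Taxon 5,Taxon 3),Taxon 9),Taxon 7),Taxon 8).
The clade {Taxon 3, Taxon 5} is supported by III: its derived state '0' occurs in exactly those taxa and in no other taxon (including the outgroup).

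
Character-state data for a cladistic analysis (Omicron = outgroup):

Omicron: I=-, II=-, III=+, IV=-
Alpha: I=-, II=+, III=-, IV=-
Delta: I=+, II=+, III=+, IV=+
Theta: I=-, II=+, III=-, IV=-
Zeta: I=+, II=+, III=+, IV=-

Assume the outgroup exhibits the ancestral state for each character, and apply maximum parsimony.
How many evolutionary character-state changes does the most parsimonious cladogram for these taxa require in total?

4

Character polarity is set by the outgroup: the derived state is whichever differs from the outgroup's state, so for III the derived state is '-', and for the remaining characters it is '+'.
Only Delta and Zeta show the derived state '+' for I, supporting them as a clade.
All ingroup taxa share the derived state '+' for II; it defines the ingroup but does not resolve relationships within it.
III: derived state '-' in Alpha and Theta only — synapomorphy for {Alpha, Theta}.
IV (derived state '+') is unique to Delta (autapomorphy; uninformative for grouping).
Most parsimonious ingroup topology: ((Alpha,Theta),(Delta,Zeta)).
Changes per character on this tree: I: 1; II: 1; III: 1; IV: 1.
Total = 4.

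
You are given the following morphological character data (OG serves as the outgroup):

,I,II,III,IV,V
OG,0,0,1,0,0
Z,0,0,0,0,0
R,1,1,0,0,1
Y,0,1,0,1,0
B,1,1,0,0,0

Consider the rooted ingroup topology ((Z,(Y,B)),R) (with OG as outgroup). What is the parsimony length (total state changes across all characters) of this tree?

7

Map each character onto ((Z,(Y,B)),R) (rooted by OG) and count the minimum state changes it requires (Fitch parsimony):
I: 2; II: 2; III: 1; IV: 1; V: 1.
Total tree length = 7.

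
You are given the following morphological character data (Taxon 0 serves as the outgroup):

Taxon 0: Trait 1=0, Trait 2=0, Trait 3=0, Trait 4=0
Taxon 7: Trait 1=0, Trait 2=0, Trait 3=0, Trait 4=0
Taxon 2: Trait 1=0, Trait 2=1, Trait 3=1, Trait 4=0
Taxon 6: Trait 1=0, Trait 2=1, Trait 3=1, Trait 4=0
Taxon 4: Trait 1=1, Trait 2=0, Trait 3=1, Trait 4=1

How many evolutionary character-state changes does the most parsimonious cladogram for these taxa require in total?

The outgroup has state '0' for every character, so '1' is the derived state throughout.
Trait 1: derived state '1' in Taxon 4 only — an autapomorphy, so it tells us nothing about relationships among taxa.
Only Taxon 2 and Taxon 6 show the derived state '1' for Trait 2, supporting them as a clade.
Trait 3 (derived state '1') is shared by Taxon 2, Taxon 4, and Taxon 6 — a synapomorphy uniting that clade.
Trait 4: derived state '1' in Taxon 4 only — an autapomorphy, so it tells us nothing about relationships among taxa.
Most parsimonious ingroup topology: (Taxon 7,((Taxon 2,Taxon 6),Taxon 4)).
Changes per character on this tree: Trait 1: 1; Trait 2: 1; Trait 3: 1; Trait 4: 1.
Total = 4.

4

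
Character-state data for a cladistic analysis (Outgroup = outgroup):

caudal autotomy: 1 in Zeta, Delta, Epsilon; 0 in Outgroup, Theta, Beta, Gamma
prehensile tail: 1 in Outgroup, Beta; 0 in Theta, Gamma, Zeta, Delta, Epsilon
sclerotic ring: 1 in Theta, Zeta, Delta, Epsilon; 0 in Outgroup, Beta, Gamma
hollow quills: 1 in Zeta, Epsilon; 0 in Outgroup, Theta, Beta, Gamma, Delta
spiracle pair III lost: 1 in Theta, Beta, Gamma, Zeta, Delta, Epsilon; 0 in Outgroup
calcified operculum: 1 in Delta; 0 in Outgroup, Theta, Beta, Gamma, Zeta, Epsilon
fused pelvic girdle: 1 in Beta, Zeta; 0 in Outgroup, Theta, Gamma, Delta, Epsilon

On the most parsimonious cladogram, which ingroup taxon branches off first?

Beta

Character polarity is set by the outgroup: the derived state is whichever differs from the outgroup's state, so for prehensile tail the derived state is '0', and for the remaining characters it is '1'.
caudal autotomy (derived state '1') is shared by Delta, Epsilon, and Zeta — a synapomorphy uniting that clade.
Only Delta, Epsilon, Gamma, Theta, and Zeta show the derived state '0' for prehensile tail, supporting them as a clade.
Only Delta, Epsilon, Theta, and Zeta show the derived state '1' for sclerotic ring, supporting them as a clade.
hollow quills: derived state '1' in Epsilon and Zeta only — synapomorphy for {Epsilon, Zeta}.
spiracle pair III lost (derived state '1') is shared by all ingroup taxa — unites the whole ingroup.
calcified operculum (derived state '1') is unique to Delta (autapomorphy; uninformative for grouping).
fused pelvic girdle (state '1') occurs in Beta and Zeta but conflicts with the nesting implied by the other characters — most parsimoniously interpreted as homoplasy.
Most parsimonious ingroup topology: (((Theta,((Zeta,Epsilon),Delta)),Gamma),Beta).
Beta is sister to the clade containing all other ingroup taxa, so it is the earliest-diverging (most basal) ingroup lineage.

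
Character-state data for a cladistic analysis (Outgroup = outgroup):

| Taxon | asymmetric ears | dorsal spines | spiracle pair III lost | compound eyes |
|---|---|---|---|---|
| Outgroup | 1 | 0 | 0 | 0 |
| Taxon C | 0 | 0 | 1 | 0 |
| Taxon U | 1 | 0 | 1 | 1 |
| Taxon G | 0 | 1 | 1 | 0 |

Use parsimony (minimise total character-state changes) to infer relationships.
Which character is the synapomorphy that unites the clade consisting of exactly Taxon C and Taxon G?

Character polarity is set by the outgroup: the derived state is whichever differs from the outgroup's state, so for asymmetric ears the derived state is '0', and for the remaining characters it is '1'.
asymmetric ears: derived state '0' in Taxon C and Taxon G only — synapomorphy for {Taxon C, Taxon G}.
dorsal spines (derived state '1') is unique to Taxon G (autapomorphy; uninformative for grouping).
All ingroup taxa share the derived state '1' for spiracle pair III lost; it defines the ingroup but does not resolve relationships within it.
compound eyes (derived state '1') is unique to Taxon U (autapomorphy; uninformative for grouping).
Most parsimonious ingroup topology: ((Taxon C,Taxon G),Taxon U).
The clade {Taxon C, Taxon G} is supported by asymmetric ears: its derived state '0' occurs in exactly those taxa and in no other taxon (including the outgroup).

asymmetric ears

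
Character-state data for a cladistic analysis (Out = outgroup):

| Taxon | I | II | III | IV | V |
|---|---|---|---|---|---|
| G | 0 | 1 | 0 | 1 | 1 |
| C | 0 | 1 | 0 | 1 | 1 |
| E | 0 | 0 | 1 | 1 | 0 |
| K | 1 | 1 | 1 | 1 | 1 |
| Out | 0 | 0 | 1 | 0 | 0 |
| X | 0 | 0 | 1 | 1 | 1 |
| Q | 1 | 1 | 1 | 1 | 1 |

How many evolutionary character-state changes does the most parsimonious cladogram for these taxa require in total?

Character polarity is set by the outgroup: the derived state is whichever differs from the outgroup's state, so for III the derived state is '0', and for the remaining characters it is '1'.
I (derived state '1') is shared by K and Q — a synapomorphy uniting that clade.
II: derived state '1' in C, G, K, and Q only — synapomorphy for {C, G, K, Q}.
Only C and G show the derived state '0' for III, supporting them as a clade.
All ingroup taxa share the derived state '1' for IV; it defines the ingroup but does not resolve relationships within it.
V (derived state '1') is shared by C, G, K, Q, and X — a synapomorphy uniting that clade.
Most parsimonious ingroup topology: ((X,((C,G),(Q,K))),E).
Changes per character on this tree: I: 1; II: 1; III: 1; IV: 1; V: 1.
Total = 5.

5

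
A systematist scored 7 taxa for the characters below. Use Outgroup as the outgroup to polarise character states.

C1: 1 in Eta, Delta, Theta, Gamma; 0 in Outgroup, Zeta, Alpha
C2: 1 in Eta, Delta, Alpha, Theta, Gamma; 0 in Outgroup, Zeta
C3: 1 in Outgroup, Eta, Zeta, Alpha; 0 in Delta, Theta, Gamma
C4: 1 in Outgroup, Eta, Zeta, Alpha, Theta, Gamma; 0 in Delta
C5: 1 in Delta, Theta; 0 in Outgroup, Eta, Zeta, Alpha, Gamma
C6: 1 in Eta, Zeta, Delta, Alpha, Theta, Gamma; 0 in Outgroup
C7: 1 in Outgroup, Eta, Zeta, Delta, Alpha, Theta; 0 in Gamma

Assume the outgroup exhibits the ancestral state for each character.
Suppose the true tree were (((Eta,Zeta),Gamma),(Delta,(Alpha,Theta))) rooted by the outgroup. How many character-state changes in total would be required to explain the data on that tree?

13

Map each character onto (((Eta,Zeta),Gamma),(Delta,(Alpha,Theta))) (rooted by Outgroup) and count the minimum state changes it requires (Fitch parsimony):
C1: 3; C2: 2; C3: 3; C4: 1; C5: 2; C6: 1; C7: 1.
Total tree length = 13.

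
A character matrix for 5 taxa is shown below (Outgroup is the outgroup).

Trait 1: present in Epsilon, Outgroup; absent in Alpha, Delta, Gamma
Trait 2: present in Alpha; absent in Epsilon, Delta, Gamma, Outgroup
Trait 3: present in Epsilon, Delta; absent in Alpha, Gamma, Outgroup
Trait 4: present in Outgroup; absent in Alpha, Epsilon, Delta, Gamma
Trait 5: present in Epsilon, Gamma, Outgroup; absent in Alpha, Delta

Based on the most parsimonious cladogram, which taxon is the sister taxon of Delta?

Character polarity is set by the outgroup: the derived state is whichever differs from the outgroup's state, so for Trait 1, Trait 4, Trait 5 the derived state is 'absent', and for the remaining characters it is 'present'.
Trait 1: derived state 'absent' in Alpha, Delta, and Gamma only — synapomorphy for {Alpha, Delta, Gamma}.
Trait 2: derived state 'present' in Alpha only — an autapomorphy, so it tells us nothing about relationships among taxa.
Trait 3 groups Delta and Epsilon, which is incompatible with the clades supported by the remaining characters; treating it as convergent (homoplasy) costs fewer steps than any alternative tree.
All ingroup taxa share the derived state 'absent' for Trait 4; it defines the ingroup but does not resolve relationships within it.
Trait 5 (derived state 'absent') is shared by Alpha and Delta — a synapomorphy uniting that clade.
Most parsimonious ingroup topology: (Epsilon,((Alpha,Delta),Gamma)).
Delta and Alpha form a cherry on this tree, so they are sister taxa.

Alpha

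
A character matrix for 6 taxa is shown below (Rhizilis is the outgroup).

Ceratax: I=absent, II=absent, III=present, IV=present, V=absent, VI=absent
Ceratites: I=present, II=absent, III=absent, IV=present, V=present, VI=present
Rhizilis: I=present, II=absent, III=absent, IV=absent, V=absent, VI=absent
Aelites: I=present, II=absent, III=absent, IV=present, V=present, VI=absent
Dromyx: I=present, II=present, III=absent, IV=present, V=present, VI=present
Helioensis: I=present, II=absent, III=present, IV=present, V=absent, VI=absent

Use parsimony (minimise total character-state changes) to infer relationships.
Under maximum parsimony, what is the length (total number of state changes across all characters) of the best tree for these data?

6

Character polarity is set by the outgroup: the derived state is whichever differs from the outgroup's state, so for I the derived state is 'absent', and for the remaining characters it is 'present'.
I: derived state 'absent' in Ceratax only — an autapomorphy, so it tells us nothing about relationships among taxa.
II (derived state 'present') is unique to Dromyx (autapomorphy; uninformative for grouping).
III (derived state 'present') is shared by Ceratax and Helioensis — a synapomorphy uniting that clade.
IV (derived state 'present') is shared by all ingroup taxa — unites the whole ingroup.
Only Aelites, Ceratites, and Dromyx show the derived state 'present' for V, supporting them as a clade.
VI (derived state 'present') is shared by Ceratites and Dromyx — a synapomorphy uniting that clade.
Most parsimonious ingroup topology: (((Ceratites,Dromyx),Aelites),(Helioensis,Ceratax)).
Changes per character on this tree: I: 1; II: 1; III: 1; IV: 1; V: 1; VI: 1.
Total = 6.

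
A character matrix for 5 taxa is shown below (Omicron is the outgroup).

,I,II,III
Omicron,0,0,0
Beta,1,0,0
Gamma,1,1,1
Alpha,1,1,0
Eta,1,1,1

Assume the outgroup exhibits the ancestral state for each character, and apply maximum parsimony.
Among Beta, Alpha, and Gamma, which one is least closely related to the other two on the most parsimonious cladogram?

The outgroup has state '0' for every character, so '1' is the derived state throughout.
I (derived state '1') is shared by all ingroup taxa — unites the whole ingroup.
II: derived state '1' in Alpha, Eta, and Gamma only — synapomorphy for {Alpha, Eta, Gamma}.
III: derived state '1' in Eta and Gamma only — synapomorphy for {Eta, Gamma}.
Most parsimonious ingroup topology: (Beta,((Gamma,Eta),Alpha)).
Alpha and Gamma share a more recent common ancestor with each other than either does with Beta, so Beta is the least closely related of the three.

Beta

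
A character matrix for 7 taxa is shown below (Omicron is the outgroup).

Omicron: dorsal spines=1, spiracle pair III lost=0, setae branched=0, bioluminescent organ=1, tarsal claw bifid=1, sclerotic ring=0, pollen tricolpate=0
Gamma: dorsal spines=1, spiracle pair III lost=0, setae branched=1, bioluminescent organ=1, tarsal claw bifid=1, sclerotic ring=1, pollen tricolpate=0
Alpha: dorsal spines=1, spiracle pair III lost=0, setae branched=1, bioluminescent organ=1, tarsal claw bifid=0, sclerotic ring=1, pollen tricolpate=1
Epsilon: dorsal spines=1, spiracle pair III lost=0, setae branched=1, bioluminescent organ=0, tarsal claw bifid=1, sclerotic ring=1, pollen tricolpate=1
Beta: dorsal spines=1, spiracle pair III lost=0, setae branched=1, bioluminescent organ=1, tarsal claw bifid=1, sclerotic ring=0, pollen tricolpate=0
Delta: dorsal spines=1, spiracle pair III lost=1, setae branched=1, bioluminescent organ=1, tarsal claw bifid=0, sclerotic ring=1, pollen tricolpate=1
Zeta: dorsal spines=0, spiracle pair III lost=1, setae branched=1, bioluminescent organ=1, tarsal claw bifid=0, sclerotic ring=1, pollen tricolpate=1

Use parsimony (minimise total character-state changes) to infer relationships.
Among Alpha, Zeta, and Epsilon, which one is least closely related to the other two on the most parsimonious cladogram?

Epsilon

Character polarity is set by the outgroup: the derived state is whichever differs from the outgroup's state, so for dorsal spines, bioluminescent organ, tarsal claw bifid the derived state is '0', and for the remaining characters it is '1'.
dorsal spines: derived state '0' in Zeta only — an autapomorphy, so it tells us nothing about relationships among taxa.
Only Delta and Zeta show the derived state '1' for spiracle pair III lost, supporting them as a clade.
All ingroup taxa share the derived state '1' for setae branched; it defines the ingroup but does not resolve relationships within it.
bioluminescent organ (derived state '0') is unique to Epsilon (autapomorphy; uninformative for grouping).
Only Alpha, Delta, and Zeta show the derived state '0' for tarsal claw bifid, supporting them as a clade.
sclerotic ring (derived state '1') is shared by Alpha, Delta, Epsilon, Gamma, and Zeta — a synapomorphy uniting that clade.
pollen tricolpate: derived state '1' in Alpha, Delta, Epsilon, and Zeta only — synapomorphy for {Alpha, Delta, Epsilon, Zeta}.
Most parsimonious ingroup topology: ((Gamma,((Alpha,(Delta,Zeta)),Epsilon)),Beta).
Zeta and Alpha share a more recent common ancestor with each other than either does with Epsilon, so Epsilon is the least closely related of the three.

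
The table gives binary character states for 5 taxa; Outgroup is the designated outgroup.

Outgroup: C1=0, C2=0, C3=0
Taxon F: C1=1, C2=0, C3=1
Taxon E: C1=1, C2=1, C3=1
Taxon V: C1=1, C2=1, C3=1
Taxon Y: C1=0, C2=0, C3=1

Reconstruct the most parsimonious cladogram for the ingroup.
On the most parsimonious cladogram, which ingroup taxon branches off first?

The outgroup has state '0' for every character, so '1' is the derived state throughout.
C1 (derived state '1') is shared by Taxon E, Taxon F, and Taxon V — a synapomorphy uniting that clade.
C2 (derived state '1') is shared by Taxon E and Taxon V — a synapomorphy uniting that clade.
C3 (derived state '1') is shared by all ingroup taxa — unites the whole ingroup.
Most parsimonious ingroup topology: ((Taxon F,(Taxon E,Taxon V)),Taxon Y).
Taxon Y is sister to the clade containing all other ingroup taxa, so it is the earliest-diverging (most basal) ingroup lineage.

Taxon Y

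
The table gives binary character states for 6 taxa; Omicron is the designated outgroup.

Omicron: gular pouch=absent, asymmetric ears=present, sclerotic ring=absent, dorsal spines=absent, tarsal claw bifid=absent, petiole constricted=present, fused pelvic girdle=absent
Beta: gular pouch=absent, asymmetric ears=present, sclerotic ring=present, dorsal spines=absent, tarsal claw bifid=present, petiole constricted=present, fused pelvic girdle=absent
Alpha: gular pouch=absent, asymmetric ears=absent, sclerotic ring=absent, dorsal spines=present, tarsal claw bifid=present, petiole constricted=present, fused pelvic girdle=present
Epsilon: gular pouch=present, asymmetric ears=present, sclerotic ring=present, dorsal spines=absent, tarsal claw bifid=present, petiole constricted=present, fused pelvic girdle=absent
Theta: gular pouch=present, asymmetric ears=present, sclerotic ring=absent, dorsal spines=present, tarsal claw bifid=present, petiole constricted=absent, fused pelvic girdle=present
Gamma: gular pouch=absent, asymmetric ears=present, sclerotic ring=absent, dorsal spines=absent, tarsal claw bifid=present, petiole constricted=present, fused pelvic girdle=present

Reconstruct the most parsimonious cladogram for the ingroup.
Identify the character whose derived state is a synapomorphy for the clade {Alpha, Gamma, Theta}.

Character polarity is set by the outgroup: the derived state is whichever differs from the outgroup's state, so for asymmetric ears, petiole constricted the derived state is 'absent', and for the remaining characters it is 'present'.
gular pouch (state 'present') occurs in Epsilon and Theta but conflicts with the nesting implied by the other characters — most parsimoniously interpreted as homoplasy.
asymmetric ears: derived state 'absent' in Alpha only — an autapomorphy, so it tells us nothing about relationships among taxa.
sclerotic ring: derived state 'present' in Beta and Epsilon only — synapomorphy for {Beta, Epsilon}.
Only Alpha and Theta show the derived state 'present' for dorsal spines, supporting them as a clade.
tarsal claw bifid (derived state 'present') is shared by all ingroup taxa — unites the whole ingroup.
petiole constricted: derived state 'absent' in Theta only — an autapomorphy, so it tells us nothing about relationships among taxa.
fused pelvic girdle (derived state 'present') is shared by Alpha, Gamma, and Theta — a synapomorphy uniting that clade.
Most parsimonious ingroup topology: ((Beta,Epsilon),((Alpha,Theta),Gamma)).
The clade {Alpha, Gamma, Theta} is supported by fused pelvic girdle: its derived state 'present' occurs in exactly those taxa and in no other taxon (including the outgroup).

fused pelvic girdle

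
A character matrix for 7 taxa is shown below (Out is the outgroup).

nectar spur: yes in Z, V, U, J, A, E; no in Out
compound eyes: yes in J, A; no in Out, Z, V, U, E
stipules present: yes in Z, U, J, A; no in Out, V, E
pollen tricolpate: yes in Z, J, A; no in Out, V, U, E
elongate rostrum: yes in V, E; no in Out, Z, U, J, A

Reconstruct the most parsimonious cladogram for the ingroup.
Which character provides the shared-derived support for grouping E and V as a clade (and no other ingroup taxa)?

elongate rostrum

The outgroup has state 'no' for every character, so 'yes' is the derived state throughout.
nectar spur (derived state 'yes') is shared by all ingroup taxa — unites the whole ingroup.
Only A and J show the derived state 'yes' for compound eyes, supporting them as a clade.
stipules present: derived state 'yes' in A, J, U, and Z only — synapomorphy for {A, J, U, Z}.
pollen tricolpate: derived state 'yes' in A, J, and Z only — synapomorphy for {A, J, Z}.
elongate rostrum (derived state 'yes') is shared by E and V — a synapomorphy uniting that clade.
Most parsimonious ingroup topology: (((Z,(J,A)),U),(V,E)).
The clade {E, V} is supported by elongate rostrum: its derived state 'yes' occurs in exactly those taxa and in no other taxon (including the outgroup).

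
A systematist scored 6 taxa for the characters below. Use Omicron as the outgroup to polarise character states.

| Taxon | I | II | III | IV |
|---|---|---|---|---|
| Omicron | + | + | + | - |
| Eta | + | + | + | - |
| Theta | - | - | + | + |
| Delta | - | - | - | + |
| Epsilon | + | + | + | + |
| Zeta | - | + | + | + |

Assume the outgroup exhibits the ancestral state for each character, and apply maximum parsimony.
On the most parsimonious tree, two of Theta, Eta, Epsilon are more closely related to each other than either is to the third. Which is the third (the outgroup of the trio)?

Eta

Character polarity is set by the outgroup: the derived state is whichever differs from the outgroup's state, so for I, II, III the derived state is '-', and for the remaining characters it is '+'.
Only Delta, Theta, and Zeta show the derived state '-' for I, supporting them as a clade.
II: derived state '-' in Delta and Theta only — synapomorphy for {Delta, Theta}.
III (derived state '-') is unique to Delta (autapomorphy; uninformative for grouping).
IV (derived state '+') is shared by Delta, Epsilon, Theta, and Zeta — a synapomorphy uniting that clade.
Most parsimonious ingroup topology: (Eta,(((Theta,Delta),Zeta),Epsilon)).
Theta and Epsilon share a more recent common ancestor with each other than either does with Eta, so Eta is the least closely related of the three.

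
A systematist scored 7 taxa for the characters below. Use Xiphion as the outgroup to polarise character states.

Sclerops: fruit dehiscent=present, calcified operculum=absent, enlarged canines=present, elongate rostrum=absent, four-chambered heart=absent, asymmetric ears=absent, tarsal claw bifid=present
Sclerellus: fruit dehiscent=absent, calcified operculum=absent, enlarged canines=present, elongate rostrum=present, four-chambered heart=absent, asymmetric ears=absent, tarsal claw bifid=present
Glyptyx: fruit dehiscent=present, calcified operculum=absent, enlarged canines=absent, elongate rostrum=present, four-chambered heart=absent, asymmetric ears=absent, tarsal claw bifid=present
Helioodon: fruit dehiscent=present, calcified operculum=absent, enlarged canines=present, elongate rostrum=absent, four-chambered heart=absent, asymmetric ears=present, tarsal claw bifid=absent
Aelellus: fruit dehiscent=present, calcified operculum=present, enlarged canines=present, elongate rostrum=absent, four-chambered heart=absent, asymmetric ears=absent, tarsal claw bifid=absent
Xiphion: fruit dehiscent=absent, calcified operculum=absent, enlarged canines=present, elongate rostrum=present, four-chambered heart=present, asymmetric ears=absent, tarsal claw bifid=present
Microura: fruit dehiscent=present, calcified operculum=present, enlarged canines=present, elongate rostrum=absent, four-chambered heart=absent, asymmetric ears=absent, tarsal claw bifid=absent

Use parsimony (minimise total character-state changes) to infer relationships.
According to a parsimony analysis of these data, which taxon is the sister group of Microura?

Character polarity is set by the outgroup: the derived state is whichever differs from the outgroup's state, so for enlarged canines, elongate rostrum, four-chambered heart, tarsal claw bifid the derived state is 'absent', and for the remaining characters it is 'present'.
fruit dehiscent: derived state 'present' in Aelellus, Glyptyx, Helioodon, Microura, and Sclerops only — synapomorphy for {Aelellus, Glyptyx, Helioodon, Microura, Sclerops}.
calcified operculum: derived state 'present' in Aelellus and Microura only — synapomorphy for {Aelellus, Microura}.
enlarged canines: derived state 'absent' in Glyptyx only — an autapomorphy, so it tells us nothing about relationships among taxa.
elongate rostrum (derived state 'absent') is shared by Aelellus, Helioodon, Microura, and Sclerops — a synapomorphy uniting that clade.
All ingroup taxa share the derived state 'absent' for four-chambered heart; it defines the ingroup but does not resolve relationships within it.
asymmetric ears (derived state 'present') is unique to Helioodon (autapomorphy; uninformative for grouping).
tarsal claw bifid: derived state 'absent' in Aelellus, Helioodon, and Microura only — synapomorphy for {Aelellus, Helioodon, Microura}.
Most parsimonious ingroup topology: (Sclerellus,(Glyptyx,(((Aelellus,Microura),Helioodon),Sclerops))).
Microura and Aelellus form a cherry on this tree, so they are sister taxa.

Aelellus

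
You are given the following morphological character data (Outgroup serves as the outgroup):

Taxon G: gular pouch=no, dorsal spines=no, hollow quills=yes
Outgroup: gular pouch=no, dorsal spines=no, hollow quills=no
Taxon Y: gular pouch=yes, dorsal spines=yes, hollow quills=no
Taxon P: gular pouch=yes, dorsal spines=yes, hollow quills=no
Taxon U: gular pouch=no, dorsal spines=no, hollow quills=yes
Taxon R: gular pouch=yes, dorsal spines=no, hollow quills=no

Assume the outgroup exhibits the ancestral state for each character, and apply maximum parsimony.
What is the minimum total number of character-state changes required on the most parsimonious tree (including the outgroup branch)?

3

The outgroup has state 'no' for every character, so 'yes' is the derived state throughout.
gular pouch (derived state 'yes') is shared by Taxon P, Taxon R, and Taxon Y — a synapomorphy uniting that clade.
dorsal spines: derived state 'yes' in Taxon P and Taxon Y only — synapomorphy for {Taxon P, Taxon Y}.
hollow quills (derived state 'yes') is shared by Taxon G and Taxon U — a synapomorphy uniting that clade.
Most parsimonious ingroup topology: ((Taxon G,Taxon U),(Taxon R,(Taxon P,Taxon Y))).
Changes per character on this tree: gular pouch: 1; dorsal spines: 1; hollow quills: 1.
Total = 3.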